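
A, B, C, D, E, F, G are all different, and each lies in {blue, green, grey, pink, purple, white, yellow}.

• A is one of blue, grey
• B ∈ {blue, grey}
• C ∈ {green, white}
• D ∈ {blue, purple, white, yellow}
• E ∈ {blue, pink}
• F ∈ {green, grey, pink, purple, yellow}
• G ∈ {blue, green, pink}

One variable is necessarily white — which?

A and B between them cover only {blue, grey} — a naked pair. Remove those values from D, E, F, G.
That leaves E = pink. Strike pink from F, G.
That leaves G = green. Remove green from C, F.
So white goes to C.

C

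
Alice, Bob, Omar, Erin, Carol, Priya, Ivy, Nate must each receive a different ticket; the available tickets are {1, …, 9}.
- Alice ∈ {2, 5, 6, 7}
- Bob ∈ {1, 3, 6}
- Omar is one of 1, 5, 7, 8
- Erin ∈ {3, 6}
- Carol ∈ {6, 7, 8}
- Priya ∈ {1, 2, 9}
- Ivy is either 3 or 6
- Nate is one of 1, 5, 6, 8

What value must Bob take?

1

The 8 variables together cover exactly {1, 2, 3, 5, 6, 7, 8, 9} — 8 values for 8 variables — and 9 appears only in Priya's list, so Priya = 9.
The 7 still-open variables together cover exactly {1, 2, 3, 5, 6, 7, 8} — 7 values for 7 variables — and 2 appears only in Alice's list, so Alice = 2.
Erin and Ivy between them cover only {3, 6} — a naked pair. Remove those values from Bob, Carol, Nate.
So Bob = 1.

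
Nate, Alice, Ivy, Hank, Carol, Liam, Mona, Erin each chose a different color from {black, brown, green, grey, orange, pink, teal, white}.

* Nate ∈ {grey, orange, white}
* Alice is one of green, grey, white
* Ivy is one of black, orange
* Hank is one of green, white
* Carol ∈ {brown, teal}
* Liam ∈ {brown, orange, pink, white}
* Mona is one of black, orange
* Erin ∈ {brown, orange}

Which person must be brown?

The 8 variables draw from only 8 values {black, brown, green, grey, orange, pink, teal, white}, so each is used; only Liam can be pink, hence Liam = pink.
The 7 still-open variables draw from only 7 values {black, brown, green, grey, orange, teal, white}, so each is used; only Carol can be teal, hence Carol = teal.
The 6 still-open variables draw from only 6 values {black, brown, green, grey, orange, white}, so each is used; only Erin can be brown, hence Erin = brown.

Erin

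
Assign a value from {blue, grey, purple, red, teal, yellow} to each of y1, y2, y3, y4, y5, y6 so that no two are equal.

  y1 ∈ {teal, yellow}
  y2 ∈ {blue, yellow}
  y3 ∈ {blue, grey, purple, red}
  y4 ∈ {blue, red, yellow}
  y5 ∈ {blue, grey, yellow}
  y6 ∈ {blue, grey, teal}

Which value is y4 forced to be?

The 6 variables together cover exactly {blue, grey, purple, red, teal, yellow} — 6 values for 6 variables — and purple appears only in y3's list, so y3 = purple.
Among the 5 still-open variables, red fits only y4 (and all 5 values in {blue, grey, red, teal, yellow} must be used), so y4 = red.

red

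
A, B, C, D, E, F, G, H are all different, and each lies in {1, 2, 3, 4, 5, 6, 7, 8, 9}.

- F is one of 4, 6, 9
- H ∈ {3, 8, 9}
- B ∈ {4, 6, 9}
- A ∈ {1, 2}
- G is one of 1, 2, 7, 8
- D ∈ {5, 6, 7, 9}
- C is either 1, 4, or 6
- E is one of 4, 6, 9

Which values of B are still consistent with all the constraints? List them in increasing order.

4, 6, 9

B, E, F share exactly the 3 values {4, 6, 9}; by pigeonhole those values go to them, so strike 4, 6, 9 from C, D, H.
That leaves C = 1. Strike 1 from A, G.
A must be 2 (only option left). Remove 2 from G.
No further eliminations apply; B can still be any of 4, 6, 9.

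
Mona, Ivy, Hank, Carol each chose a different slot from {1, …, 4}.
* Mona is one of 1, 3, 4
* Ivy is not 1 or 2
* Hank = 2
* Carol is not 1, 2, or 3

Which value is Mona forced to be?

1

Hank has just one choice, so Hank = 2.
Carol must be 4 (only option left). Eliminate 4 elsewhere: Mona, Ivy.
Ivy's domain is down to {3}, so Ivy = 3. So Mona can't be 3.
So Mona = 1.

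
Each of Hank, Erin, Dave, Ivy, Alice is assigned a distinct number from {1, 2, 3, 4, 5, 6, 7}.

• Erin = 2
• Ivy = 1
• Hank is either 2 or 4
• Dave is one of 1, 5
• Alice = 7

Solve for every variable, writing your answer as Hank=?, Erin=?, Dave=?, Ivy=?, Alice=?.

Hank=4, Erin=2, Dave=5, Ivy=1, Alice=7

Erin must be 2 (only option left). Remove 2 from Hank.
Ivy's domain is down to {1}, so Ivy = 1. Strike 1 from Dave.
That leaves Alice = 7.
That leaves Hank = 4.
Dave has just one choice, so Dave = 5.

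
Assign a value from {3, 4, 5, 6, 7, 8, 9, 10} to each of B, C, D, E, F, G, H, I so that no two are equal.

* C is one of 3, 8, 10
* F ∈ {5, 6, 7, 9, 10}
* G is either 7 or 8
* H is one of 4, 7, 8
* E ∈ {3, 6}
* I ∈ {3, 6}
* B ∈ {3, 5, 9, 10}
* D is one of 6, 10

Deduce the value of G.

7

The 8 variables draw from only 8 values {3, 4, 5, 6, 7, 8, 9, 10}, so each is used; only H can be 4, hence H = 4.
The 2 variables E and I are confined to {3, 6}, which locks those values in; drop them from B, C, D, F.
D has just one choice, so D = 10. So B, C, F can't be 10.
C has just one choice, so C = 8. Strike 8 from G.
So G = 7.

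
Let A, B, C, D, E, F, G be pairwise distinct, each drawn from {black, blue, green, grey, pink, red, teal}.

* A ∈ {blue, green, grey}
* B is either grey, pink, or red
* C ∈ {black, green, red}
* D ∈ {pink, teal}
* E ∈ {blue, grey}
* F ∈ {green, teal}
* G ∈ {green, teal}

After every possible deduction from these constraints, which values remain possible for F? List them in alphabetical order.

The 7 variables draw from only 7 values {black, blue, green, grey, pink, red, teal}, so each is used; only C can be black, hence C = black.
The 6 still-open variables draw from only 6 values {blue, green, grey, pink, red, teal}, so each is used; only B can be red, hence B = red.
Among the 5 still-open variables, pink fits only D (and all 5 values in {blue, green, grey, pink, teal} must be used), so D = pink.
F and G between them cover only {green, teal} — a naked pair. Remove those values from A.
No further eliminations apply; F can still be any of green, teal.

green, teal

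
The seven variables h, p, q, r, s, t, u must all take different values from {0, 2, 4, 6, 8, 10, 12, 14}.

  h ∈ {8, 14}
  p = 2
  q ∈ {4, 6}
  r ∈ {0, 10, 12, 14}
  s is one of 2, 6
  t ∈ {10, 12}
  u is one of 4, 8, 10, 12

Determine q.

p must be 2 (only option left). Strike 2 from s.
s has just one choice, so s = 6. Strike 6 from q.
So q = 4.

4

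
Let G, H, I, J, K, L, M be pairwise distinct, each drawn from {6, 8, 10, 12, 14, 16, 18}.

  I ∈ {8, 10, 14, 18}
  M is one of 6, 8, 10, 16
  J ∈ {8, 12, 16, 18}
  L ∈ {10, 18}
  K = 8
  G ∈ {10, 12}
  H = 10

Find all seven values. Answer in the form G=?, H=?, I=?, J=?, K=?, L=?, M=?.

G=12, H=10, I=14, J=16, K=8, L=18, M=6

H must be 10 (only option left). So G, I, L, M can't be 10.
That leaves K = 8. Eliminate 8 elsewhere: I, J, M.
L's domain is down to {18}, so L = 18. Remove 18 from I, J.
G's domain is down to {12}, so G = 12. Eliminate 12 elsewhere: J.
That leaves I = 14.
That leaves J = 16. Strike 16 from M.
M must be 6 (only option left).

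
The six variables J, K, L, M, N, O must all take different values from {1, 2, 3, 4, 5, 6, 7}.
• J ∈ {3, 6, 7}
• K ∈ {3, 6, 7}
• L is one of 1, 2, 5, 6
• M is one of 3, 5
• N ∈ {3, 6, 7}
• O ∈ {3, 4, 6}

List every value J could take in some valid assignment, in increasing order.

3, 6, 7

The 3 variables J, K, N are confined to {3, 6, 7}, which locks those values in; drop them from L, M, O.
M has just one choice, so M = 5. Remove 5 from L.
O has just one choice, so O = 4.
No further eliminations apply; J can still be any of 3, 6, 7.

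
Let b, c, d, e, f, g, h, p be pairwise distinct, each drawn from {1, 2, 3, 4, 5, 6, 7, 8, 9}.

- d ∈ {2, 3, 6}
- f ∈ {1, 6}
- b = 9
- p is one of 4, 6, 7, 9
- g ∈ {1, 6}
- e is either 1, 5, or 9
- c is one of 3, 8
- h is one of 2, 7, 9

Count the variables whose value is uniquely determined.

b must be 9 (only option left). Strike 9 from e, h, p.
The 2 variables f and g are confined to {1, 6}, which locks those values in; drop them from d, e, p.
e has just one choice, so e = 5.
Determined: b=9, e=5. The other variables each still have more than one consistent value. That makes 2.

2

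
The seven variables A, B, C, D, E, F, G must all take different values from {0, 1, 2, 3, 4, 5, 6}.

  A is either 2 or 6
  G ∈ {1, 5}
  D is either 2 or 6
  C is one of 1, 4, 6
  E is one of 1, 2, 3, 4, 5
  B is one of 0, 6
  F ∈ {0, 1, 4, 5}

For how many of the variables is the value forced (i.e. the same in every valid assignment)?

Among the 7 variables, 3 fits only E (and all 7 values in {0, 1, 2, 3, 4, 5, 6} must be used), so E = 3.
A and D between them cover only {2, 6} — a naked pair. Remove those values from B, C.
B must be 0 (only option left). Eliminate 0 elsewhere: F.
Determined: B=0, E=3. The other variables each still have more than one consistent value. That makes 2.

2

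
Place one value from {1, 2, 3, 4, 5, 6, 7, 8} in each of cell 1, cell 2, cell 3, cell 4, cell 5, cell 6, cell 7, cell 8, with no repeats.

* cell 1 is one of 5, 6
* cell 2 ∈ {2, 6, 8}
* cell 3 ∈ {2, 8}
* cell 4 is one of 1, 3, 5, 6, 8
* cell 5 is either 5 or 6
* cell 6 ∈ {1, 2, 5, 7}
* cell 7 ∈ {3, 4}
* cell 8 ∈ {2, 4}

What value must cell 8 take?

Among the 8 variables, 7 fits only cell 6 (and all 8 values in {1, 2, 3, 4, 5, 6, 7, 8} must be used), so cell 6 = 7.
The 7 still-open variables together cover exactly {1, 2, 3, 4, 5, 6, 8} — 7 values for 7 variables — and 1 appears only in cell 4's list, so cell 4 = 1.
Among the 6 still-open variables, 3 fits only cell 7 (and all 6 values in {2, 3, 4, 5, 6, 8} must be used), so cell 7 = 3.
The 5 still-open variables draw from only 5 values {2, 4, 5, 6, 8}, so each is used; only cell 8 can be 4, hence cell 8 = 4.

4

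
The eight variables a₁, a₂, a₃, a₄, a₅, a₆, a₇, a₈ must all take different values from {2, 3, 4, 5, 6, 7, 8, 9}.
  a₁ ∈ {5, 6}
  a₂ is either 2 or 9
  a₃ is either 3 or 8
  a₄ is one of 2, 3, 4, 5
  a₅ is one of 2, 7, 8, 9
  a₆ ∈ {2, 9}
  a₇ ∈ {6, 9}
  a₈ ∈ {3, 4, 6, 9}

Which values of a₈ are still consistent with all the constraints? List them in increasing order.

The 8 variables draw from only 8 values {2, 3, 4, 5, 6, 7, 8, 9}, so each is used; only a₅ can be 7, hence a₅ = 7.
The 7 still-open variables together cover exactly {2, 3, 4, 5, 6, 8, 9} — 7 values for 7 variables — and 8 appears only in a₃'s list, so a₃ = 8.
The 2 variables a₂ and a₆ are confined to {2, 9}, which locks those values in; drop them from a₄, a₇, a₈.
a₇ must be 6 (only option left). So a₁, a₈ can't be 6.
a₁ has just one choice, so a₁ = 5. Eliminate 5 elsewhere: a₄.
No further eliminations apply; a₈ can still be any of 3, 4.

3, 4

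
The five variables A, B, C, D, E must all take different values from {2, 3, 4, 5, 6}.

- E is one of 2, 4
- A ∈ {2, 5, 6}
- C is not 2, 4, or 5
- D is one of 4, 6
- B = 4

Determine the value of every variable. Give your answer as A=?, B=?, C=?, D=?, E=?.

A=5, B=4, C=3, D=6, E=2

B must be 4 (only option left). Strike 4 from D, E.
That leaves D = 6. So A, C can't be 6.
That leaves E = 2. Strike 2 from A.
A has just one choice, so A = 5.
That leaves C = 3.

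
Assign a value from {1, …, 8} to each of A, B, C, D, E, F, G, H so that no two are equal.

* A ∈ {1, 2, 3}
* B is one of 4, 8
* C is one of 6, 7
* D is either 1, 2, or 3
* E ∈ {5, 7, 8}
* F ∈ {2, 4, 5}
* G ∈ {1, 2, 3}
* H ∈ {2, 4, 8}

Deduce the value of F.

The 8 variables together cover exactly {1, 2, 3, 4, 5, 6, 7, 8} — 8 values for 8 variables — and 6 appears only in C's list, so C = 6.
The 7 still-open variables draw from only 7 values {1, 2, 3, 4, 5, 7, 8}, so each is used; only E can be 7, hence E = 7.
The 6 still-open variables draw from only 6 values {1, 2, 3, 4, 5, 8}, so each is used; only F can be 5, hence F = 5.

5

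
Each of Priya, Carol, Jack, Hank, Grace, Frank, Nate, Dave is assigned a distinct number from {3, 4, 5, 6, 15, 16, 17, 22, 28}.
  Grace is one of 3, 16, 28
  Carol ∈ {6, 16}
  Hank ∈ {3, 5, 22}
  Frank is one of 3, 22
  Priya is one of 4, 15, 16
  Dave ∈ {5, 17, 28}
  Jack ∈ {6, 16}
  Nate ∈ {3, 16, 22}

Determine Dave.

Carol and Jack between them cover only {6, 16} — a naked pair. Remove those values from Priya, Grace, Nate.
The 2 variables Frank and Nate are confined to {3, 22}, which locks those values in; drop them from Hank, Grace.
Hank must be 5 (only option left). So Dave can't be 5.
Grace has just one choice, so Grace = 28. So Dave can't be 28.
So Dave = 17.

17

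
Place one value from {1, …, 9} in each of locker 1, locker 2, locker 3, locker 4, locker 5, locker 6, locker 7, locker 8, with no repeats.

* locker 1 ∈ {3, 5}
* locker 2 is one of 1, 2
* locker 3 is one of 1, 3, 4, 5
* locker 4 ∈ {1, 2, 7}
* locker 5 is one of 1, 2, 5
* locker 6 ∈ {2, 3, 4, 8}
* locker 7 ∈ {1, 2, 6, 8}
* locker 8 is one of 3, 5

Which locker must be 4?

The 8 variables together cover exactly {1, 2, 3, 4, 5, 6, 7, 8} — 8 values for 8 variables — and 6 appears only in locker 7's list, so locker 7 = 6.
The 7 still-open variables draw from only 7 values {1, 2, 3, 4, 5, 7, 8}, so each is used; only locker 4 can be 7, hence locker 4 = 7.
The 6 still-open variables draw from only 6 values {1, 2, 3, 4, 5, 8}, so each is used; only locker 6 can be 8, hence locker 6 = 8.
The 5 still-open variables together cover exactly {1, 2, 3, 4, 5} — 5 values for 5 variables — and 4 appears only in locker 3's list, so locker 3 = 4.

locker 3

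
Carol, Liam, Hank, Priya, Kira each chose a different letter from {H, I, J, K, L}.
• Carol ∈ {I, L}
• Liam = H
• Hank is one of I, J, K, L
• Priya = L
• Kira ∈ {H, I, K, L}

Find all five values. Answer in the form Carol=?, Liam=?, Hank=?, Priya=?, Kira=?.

Liam must be H (only option left). Remove H from Kira.
Priya's domain is down to {L}, so Priya = L. Remove L from Carol, Hank, Kira.
That leaves Carol = I. So Hank, Kira can't be I.
Kira has just one choice, so Kira = K. Eliminate K elsewhere: Hank.
Hank's domain is down to {J}, so Hank = J.

Carol=I, Liam=H, Hank=J, Priya=L, Kira=K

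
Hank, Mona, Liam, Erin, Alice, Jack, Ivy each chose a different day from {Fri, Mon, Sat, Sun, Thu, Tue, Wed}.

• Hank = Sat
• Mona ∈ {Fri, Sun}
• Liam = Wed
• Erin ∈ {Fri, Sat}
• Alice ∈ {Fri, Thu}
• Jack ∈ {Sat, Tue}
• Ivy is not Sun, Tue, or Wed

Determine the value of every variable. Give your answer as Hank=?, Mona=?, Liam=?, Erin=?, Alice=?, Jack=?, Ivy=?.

Hank=Sat, Mona=Sun, Liam=Wed, Erin=Fri, Alice=Thu, Jack=Tue, Ivy=Mon

Hank has just one choice, so Hank = Sat. So Erin, Jack, Ivy can't be Sat.
Liam must be Wed (only option left).
Erin has just one choice, so Erin = Fri. Strike Fri from Mona, Alice, Ivy.
Alice's domain is down to {Thu}, so Alice = Thu. Strike Thu from Ivy.
Jack's domain is down to {Tue}, so Jack = Tue.
Ivy must be Mon (only option left).
Mona must be Sun (only option left).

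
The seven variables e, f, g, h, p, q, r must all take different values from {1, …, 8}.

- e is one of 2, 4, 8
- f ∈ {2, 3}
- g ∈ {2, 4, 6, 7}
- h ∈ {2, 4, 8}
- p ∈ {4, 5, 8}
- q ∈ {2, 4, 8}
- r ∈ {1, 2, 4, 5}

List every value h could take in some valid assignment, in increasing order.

The 3 variables e, h, q are confined to {2, 4, 8}, which locks those values in; drop them from f, g, p, r.
f must be 3 (only option left).
p's domain is down to {5}, so p = 5. Strike 5 from r.
That leaves r = 1.
No further eliminations apply; h can still be any of 2, 4, 8.

2, 4, 8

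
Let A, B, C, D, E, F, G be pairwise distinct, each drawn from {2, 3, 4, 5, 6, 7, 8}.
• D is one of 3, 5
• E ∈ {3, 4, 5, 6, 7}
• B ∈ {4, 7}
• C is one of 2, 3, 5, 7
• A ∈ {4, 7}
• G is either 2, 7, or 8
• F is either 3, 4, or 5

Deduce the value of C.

Among the 7 variables, 6 fits only E (and all 7 values in {2, 3, 4, 5, 6, 7, 8} must be used), so E = 6.
The 6 still-open variables together cover exactly {2, 3, 4, 5, 7, 8} — 6 values for 6 variables — and 8 appears only in G's list, so G = 8.
The 5 still-open variables together cover exactly {2, 3, 4, 5, 7} — 5 values for 5 variables — and 2 appears only in C's list, so C = 2.

2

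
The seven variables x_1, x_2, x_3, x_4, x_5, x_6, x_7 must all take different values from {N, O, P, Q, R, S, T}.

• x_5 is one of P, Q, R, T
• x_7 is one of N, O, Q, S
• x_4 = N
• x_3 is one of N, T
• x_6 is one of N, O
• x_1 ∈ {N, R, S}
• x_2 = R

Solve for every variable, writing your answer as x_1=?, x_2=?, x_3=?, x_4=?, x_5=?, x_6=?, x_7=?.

x_1=S, x_2=R, x_3=T, x_4=N, x_5=P, x_6=O, x_7=Q

x_2's domain is down to {R}, so x_2 = R. Strike R from x_1, x_5.
That leaves x_4 = N. Strike N from x_1, x_3, x_6, x_7.
That leaves x_6 = O. Remove O from x_7.
That leaves x_1 = S. Strike S from x_7.
x_3's domain is down to {T}, so x_3 = T. Remove T from x_5.
x_7 must be Q (only option left). Remove Q from x_5.
x_5 has just one choice, so x_5 = P.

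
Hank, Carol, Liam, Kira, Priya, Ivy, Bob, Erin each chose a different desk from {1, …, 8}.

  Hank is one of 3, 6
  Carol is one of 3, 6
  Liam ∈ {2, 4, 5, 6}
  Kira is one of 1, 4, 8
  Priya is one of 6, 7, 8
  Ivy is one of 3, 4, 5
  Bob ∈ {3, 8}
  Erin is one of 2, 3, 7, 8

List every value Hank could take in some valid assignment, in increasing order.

3, 6

The 8 variables together cover exactly {1, 2, 3, 4, 5, 6, 7, 8} — 8 values for 8 variables — and 1 appears only in Kira's list, so Kira = 1.
Hank and Carol share exactly the 2 values {3, 6}; by pigeonhole those values go to them, so strike 3, 6 from Liam, Priya, Ivy, Bob, Erin.
Bob has just one choice, so Bob = 8. Strike 8 from Priya, Erin.
Priya must be 7 (only option left). Eliminate 7 elsewhere: Erin.
That leaves Erin = 2. Strike 2 from Liam.
No further eliminations apply; Hank can still be any of 3, 6.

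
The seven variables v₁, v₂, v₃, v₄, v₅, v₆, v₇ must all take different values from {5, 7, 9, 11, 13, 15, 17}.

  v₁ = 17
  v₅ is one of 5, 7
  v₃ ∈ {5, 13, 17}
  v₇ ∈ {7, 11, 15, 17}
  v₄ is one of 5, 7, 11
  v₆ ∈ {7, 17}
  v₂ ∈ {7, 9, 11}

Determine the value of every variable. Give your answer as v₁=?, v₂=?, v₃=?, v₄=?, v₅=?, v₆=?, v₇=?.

v₁=17, v₂=9, v₃=13, v₄=11, v₅=5, v₆=7, v₇=15

v₁'s domain is down to {17}, so v₁ = 17. Strike 17 from v₃, v₆, v₇.
v₆'s domain is down to {7}, so v₆ = 7. So v₂, v₄, v₅, v₇ can't be 7.
v₅'s domain is down to {5}, so v₅ = 5. Remove 5 from v₃, v₄.
v₃'s domain is down to {13}, so v₃ = 13.
v₄ must be 11 (only option left). Remove 11 from v₂, v₇.
v₇ has just one choice, so v₇ = 15.
v₂'s domain is down to {9}, so v₂ = 9.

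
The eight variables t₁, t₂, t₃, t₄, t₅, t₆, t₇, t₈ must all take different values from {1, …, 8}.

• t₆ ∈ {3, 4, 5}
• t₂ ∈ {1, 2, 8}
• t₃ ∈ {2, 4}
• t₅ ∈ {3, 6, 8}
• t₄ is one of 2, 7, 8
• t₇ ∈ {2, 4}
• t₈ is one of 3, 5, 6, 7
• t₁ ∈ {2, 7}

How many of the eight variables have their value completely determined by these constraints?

3

The 8 variables together cover exactly {1, 2, 3, 4, 5, 6, 7, 8} — 8 values for 8 variables — and 1 appears only in t₂'s list, so t₂ = 1.
t₃ and t₇ share exactly the 2 values {2, 4}; by pigeonhole those values go to them, so strike 2, 4 from t₁, t₄, t₆.
t₁ has just one choice, so t₁ = 7. Remove 7 from t₄, t₈.
t₄'s domain is down to {8}, so t₄ = 8. Remove 8 from t₅.
Determined: t₁=7, t₂=1, t₄=8. The other variables each still have more than one consistent value. That makes 3.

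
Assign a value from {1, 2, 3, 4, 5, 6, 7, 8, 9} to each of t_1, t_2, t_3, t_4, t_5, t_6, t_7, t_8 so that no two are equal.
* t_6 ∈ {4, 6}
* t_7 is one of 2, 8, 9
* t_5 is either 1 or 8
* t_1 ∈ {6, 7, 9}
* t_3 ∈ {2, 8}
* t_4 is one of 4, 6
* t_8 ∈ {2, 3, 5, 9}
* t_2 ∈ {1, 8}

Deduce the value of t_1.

7

t_2 and t_5 between them cover only {1, 8} — a naked pair. Remove those values from t_3, t_7.
t_3 has just one choice, so t_3 = 2. Eliminate 2 elsewhere: t_7, t_8.
t_7's domain is down to {9}, so t_7 = 9. So t_1, t_8 can't be 9.
t_4 and t_6 between them cover only {4, 6} — a naked pair. Remove those values from t_1.
So t_1 = 7.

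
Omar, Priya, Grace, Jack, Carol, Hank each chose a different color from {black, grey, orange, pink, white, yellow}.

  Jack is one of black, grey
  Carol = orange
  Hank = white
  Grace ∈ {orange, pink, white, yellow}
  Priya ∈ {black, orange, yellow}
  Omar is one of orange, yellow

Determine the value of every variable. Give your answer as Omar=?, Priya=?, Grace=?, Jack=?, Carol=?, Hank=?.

Omar=yellow, Priya=black, Grace=pink, Jack=grey, Carol=orange, Hank=white

Carol must be orange (only option left). Remove orange from Omar, Priya, Grace.
That leaves Hank = white. Remove white from Grace.
Omar must be yellow (only option left). Remove yellow from Priya, Grace.
Priya's domain is down to {black}, so Priya = black. So Jack can't be black.
That leaves Grace = pink.
Jack's domain is down to {grey}, so Jack = grey.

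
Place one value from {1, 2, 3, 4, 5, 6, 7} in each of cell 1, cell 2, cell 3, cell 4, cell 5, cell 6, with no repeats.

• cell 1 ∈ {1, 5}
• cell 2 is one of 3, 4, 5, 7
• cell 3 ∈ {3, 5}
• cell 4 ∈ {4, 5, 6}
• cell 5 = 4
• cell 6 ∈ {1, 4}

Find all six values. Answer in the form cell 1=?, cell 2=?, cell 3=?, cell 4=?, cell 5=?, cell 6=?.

cell 5's domain is down to {4}, so cell 5 = 4. Strike 4 from cell 2, cell 4, cell 6.
cell 6's domain is down to {1}, so cell 6 = 1. Remove 1 from cell 1.
cell 1 must be 5 (only option left). So cell 2, cell 3, cell 4 can't be 5.
That leaves cell 3 = 3. Strike 3 from cell 2.
cell 4 has just one choice, so cell 4 = 6.
cell 2's domain is down to {7}, so cell 2 = 7.

cell 1=5, cell 2=7, cell 3=3, cell 4=6, cell 5=4, cell 6=1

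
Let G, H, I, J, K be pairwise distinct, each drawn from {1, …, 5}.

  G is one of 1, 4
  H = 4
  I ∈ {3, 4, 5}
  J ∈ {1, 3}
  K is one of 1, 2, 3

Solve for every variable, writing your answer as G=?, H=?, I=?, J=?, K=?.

H's domain is down to {4}, so H = 4. Strike 4 from G, I.
G has just one choice, so G = 1. Strike 1 from J, K.
J must be 3 (only option left). Remove 3 from I, K.
That leaves K = 2.
I has just one choice, so I = 5.

G=1, H=4, I=5, J=3, K=2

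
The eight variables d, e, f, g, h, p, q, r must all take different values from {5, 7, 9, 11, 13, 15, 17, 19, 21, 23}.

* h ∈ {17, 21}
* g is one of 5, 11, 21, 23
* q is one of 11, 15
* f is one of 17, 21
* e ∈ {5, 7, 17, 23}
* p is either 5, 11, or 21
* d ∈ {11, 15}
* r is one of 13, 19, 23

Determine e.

7

d and q between them cover only {11, 15} — a naked pair. Remove those values from g, p.
f and h share exactly the 2 values {17, 21}; by pigeonhole those values go to them, so strike 17, 21 from e, g, p.
p must be 5 (only option left). Remove 5 from e, g.
g has just one choice, so g = 23. So e, r can't be 23.
So e = 7.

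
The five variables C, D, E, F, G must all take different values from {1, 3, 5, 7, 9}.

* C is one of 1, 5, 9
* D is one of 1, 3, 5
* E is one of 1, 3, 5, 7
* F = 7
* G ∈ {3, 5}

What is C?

F has just one choice, so F = 7. Strike 7 from E.
The 4 still-open variables together cover exactly {1, 3, 5, 9} — 4 values for 4 variables — and 9 appears only in C's list, so C = 9.

9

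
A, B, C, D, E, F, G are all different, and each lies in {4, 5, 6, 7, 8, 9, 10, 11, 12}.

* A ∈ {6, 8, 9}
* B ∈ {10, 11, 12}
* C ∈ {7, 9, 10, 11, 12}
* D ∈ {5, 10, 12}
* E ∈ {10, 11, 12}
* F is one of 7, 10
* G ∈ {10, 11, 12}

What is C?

B, E, G share exactly the 3 values {10, 11, 12}; by pigeonhole those values go to them, so strike 10, 11, 12 from C, D, F.
D must be 5 (only option left).
F must be 7 (only option left). Eliminate 7 elsewhere: C.
So C = 9.

9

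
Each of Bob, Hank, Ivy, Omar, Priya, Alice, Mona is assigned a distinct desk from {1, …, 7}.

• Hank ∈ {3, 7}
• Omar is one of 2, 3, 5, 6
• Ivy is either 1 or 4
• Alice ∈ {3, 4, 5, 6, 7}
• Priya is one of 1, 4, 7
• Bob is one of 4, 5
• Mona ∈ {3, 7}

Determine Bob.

Among the 7 variables, 2 fits only Omar (and all 7 values in {1, 2, 3, 4, 5, 6, 7} must be used), so Omar = 2.
Among the 6 still-open variables, 6 fits only Alice (and all 6 values in {1, 3, 4, 5, 6, 7} must be used), so Alice = 6.
Among the 5 still-open variables, 5 fits only Bob (and all 5 values in {1, 3, 4, 5, 7} must be used), so Bob = 5.

5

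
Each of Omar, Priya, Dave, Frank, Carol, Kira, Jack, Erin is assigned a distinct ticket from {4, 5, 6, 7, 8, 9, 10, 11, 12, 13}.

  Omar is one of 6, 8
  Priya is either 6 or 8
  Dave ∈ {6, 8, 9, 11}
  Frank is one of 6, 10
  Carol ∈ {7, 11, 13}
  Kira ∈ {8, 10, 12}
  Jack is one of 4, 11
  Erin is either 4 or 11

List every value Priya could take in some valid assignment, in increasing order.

Omar and Priya share exactly the 2 values {6, 8}; by pigeonhole those values go to them, so strike 6, 8 from Dave, Frank, Kira.
That leaves Frank = 10. So Kira can't be 10.
Kira's domain is down to {12}, so Kira = 12.
Jack and Erin between them cover only {4, 11} — a naked pair. Remove those values from Dave, Carol.
Dave's domain is down to {9}, so Dave = 9.
No further eliminations apply; Priya can still be any of 6, 8.

6, 8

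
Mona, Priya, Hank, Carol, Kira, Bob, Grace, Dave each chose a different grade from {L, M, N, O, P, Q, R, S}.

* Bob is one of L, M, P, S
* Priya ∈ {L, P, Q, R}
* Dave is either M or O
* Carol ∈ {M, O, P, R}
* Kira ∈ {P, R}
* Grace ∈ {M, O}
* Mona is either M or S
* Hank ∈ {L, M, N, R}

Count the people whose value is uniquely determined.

4

The 8 variables draw from only 8 values {L, M, N, O, P, Q, R, S}, so each is used; only Hank can be N, hence Hank = N.
Among the 7 still-open variables, Q fits only Priya (and all 7 values in {L, M, O, P, Q, R, S} must be used), so Priya = Q.
Among the 6 still-open variables, L fits only Bob (and all 6 values in {L, M, O, P, R, S} must be used), so Bob = L.
Among the 5 still-open variables, S fits only Mona (and all 5 values in {M, O, P, R, S} must be used), so Mona = S.
Grace and Dave share exactly the 2 values {M, O}; by pigeonhole those values go to them, so strike M, O from Carol.
Determined: Mona=S, Priya=Q, Hank=N, Bob=L. The other people each still have more than one consistent value. That makes 4.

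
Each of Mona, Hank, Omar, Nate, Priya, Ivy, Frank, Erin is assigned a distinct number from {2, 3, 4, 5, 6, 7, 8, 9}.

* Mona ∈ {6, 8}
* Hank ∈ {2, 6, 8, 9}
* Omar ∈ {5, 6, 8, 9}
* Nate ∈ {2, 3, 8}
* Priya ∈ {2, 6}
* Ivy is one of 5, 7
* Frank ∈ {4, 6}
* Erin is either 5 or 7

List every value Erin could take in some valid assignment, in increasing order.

5, 7

The 8 variables draw from only 8 values {2, 3, 4, 5, 6, 7, 8, 9}, so each is used; only Nate can be 3, hence Nate = 3.
The 7 still-open variables together cover exactly {2, 4, 5, 6, 7, 8, 9} — 7 values for 7 variables — and 4 appears only in Frank's list, so Frank = 4.
Ivy and Erin share exactly the 2 values {5, 7}; by pigeonhole those values go to them, so strike 5, 7 from Omar.
No further eliminations apply; Erin can still be any of 5, 7.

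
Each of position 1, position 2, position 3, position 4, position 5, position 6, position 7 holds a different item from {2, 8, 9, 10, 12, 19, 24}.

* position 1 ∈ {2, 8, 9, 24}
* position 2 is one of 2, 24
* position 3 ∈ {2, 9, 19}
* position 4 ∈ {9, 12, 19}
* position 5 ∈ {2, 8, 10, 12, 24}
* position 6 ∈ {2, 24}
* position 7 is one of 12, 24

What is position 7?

12

The 7 variables together cover exactly {2, 8, 9, 10, 12, 19, 24} — 7 values for 7 variables — and 10 appears only in position 5's list, so position 5 = 10.
Among the 6 still-open variables, 8 fits only position 1 (and all 6 values in {2, 8, 9, 12, 19, 24} must be used), so position 1 = 8.
position 2 and position 6 between them cover only {2, 24} — a naked pair. Remove those values from position 3, position 7.
So position 7 = 12.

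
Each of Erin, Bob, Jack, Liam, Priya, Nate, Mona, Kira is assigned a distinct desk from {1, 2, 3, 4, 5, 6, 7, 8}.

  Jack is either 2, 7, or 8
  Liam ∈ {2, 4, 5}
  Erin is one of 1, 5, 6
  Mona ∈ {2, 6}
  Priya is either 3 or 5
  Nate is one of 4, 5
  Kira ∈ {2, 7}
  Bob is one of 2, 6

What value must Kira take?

7

Among the 8 variables, 1 fits only Erin (and all 8 values in {1, 2, 3, 4, 5, 6, 7, 8} must be used), so Erin = 1.
The 7 still-open variables together cover exactly {2, 3, 4, 5, 6, 7, 8} — 7 values for 7 variables — and 3 appears only in Priya's list, so Priya = 3.
The 6 still-open variables together cover exactly {2, 4, 5, 6, 7, 8} — 6 values for 6 variables — and 8 appears only in Jack's list, so Jack = 8.
The 5 still-open variables together cover exactly {2, 4, 5, 6, 7} — 5 values for 5 variables — and 7 appears only in Kira's list, so Kira = 7.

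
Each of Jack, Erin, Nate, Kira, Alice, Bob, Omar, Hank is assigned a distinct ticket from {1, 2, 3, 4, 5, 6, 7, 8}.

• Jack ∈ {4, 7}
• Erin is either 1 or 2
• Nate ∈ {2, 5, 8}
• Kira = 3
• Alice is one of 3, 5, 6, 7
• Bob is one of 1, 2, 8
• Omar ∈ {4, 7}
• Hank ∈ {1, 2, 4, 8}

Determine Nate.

Kira must be 3 (only option left). Strike 3 from Alice.
The 7 still-open variables together cover exactly {1, 2, 4, 5, 6, 7, 8} — 7 values for 7 variables — and 6 appears only in Alice's list, so Alice = 6.
The 6 still-open variables together cover exactly {1, 2, 4, 5, 7, 8} — 6 values for 6 variables — and 5 appears only in Nate's list, so Nate = 5.

5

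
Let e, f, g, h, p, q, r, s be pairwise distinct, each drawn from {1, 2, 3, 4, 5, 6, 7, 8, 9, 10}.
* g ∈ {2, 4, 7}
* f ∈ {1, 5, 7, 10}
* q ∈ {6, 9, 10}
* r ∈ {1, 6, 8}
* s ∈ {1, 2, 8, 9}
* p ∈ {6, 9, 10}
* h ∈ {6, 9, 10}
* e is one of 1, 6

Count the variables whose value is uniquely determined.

h, p, q between them cover only {6, 9, 10} — a naked triple. Remove those values from e, f, r, s.
e's domain is down to {1}, so e = 1. Remove 1 from f, r, s.
That leaves r = 8. Remove 8 from s.
s must be 2 (only option left). So g can't be 2.
Determined: e=1, r=8, s=2. The other variables each still have more than one consistent value. That makes 3.

3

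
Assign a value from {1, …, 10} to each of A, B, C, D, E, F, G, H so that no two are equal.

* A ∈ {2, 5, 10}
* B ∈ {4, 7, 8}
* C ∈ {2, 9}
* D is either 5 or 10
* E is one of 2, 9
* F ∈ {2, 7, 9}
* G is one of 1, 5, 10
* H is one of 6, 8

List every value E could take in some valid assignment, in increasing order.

C and E share exactly the 2 values {2, 9}; by pigeonhole those values go to them, so strike 2, 9 from A, F.
F must be 7 (only option left). So B can't be 7.
A and D share exactly the 2 values {5, 10}; by pigeonhole those values go to them, so strike 5, 10 from G.
G's domain is down to {1}, so G = 1.
No further eliminations apply; E can still be any of 2, 9.

2, 9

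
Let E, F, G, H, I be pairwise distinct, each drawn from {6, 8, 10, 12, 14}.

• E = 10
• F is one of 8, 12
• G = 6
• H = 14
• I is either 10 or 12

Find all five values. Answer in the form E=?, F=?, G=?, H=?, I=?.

E=10, F=8, G=6, H=14, I=12

E has just one choice, so E = 10. Remove 10 from I.
G must be 6 (only option left).
H must be 14 (only option left).
I has just one choice, so I = 12. Remove 12 from F.
F must be 8 (only option left).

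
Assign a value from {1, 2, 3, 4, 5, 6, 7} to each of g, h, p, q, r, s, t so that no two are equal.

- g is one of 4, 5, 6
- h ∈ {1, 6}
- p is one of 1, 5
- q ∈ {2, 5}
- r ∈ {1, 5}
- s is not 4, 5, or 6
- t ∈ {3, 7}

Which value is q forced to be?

Among the 7 variables, 4 fits only g (and all 7 values in {1, 2, 3, 4, 5, 6, 7} must be used), so g = 4.
The 6 still-open variables draw from only 6 values {1, 2, 3, 5, 6, 7}, so each is used; only h can be 6, hence h = 6.
The 2 variables p and r are confined to {1, 5}, which locks those values in; drop them from q, s.
So q = 2.

2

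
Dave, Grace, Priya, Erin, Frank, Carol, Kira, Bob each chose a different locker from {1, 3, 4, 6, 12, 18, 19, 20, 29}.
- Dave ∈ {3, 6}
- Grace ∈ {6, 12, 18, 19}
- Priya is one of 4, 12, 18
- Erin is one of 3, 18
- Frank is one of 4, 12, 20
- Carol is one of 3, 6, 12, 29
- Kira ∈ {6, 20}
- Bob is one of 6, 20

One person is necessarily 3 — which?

Dave

Among the 8 variables, 19 fits only Grace (and all 8 values in {3, 4, 6, 12, 18, 19, 20, 29} must be used), so Grace = 19.
The 7 still-open variables together cover exactly {3, 4, 6, 12, 18, 20, 29} — 7 values for 7 variables — and 29 appears only in Carol's list, so Carol = 29.
Kira and Bob between them cover only {6, 20} — a naked pair. Remove those values from Dave, Frank.
So 3 goes to Dave.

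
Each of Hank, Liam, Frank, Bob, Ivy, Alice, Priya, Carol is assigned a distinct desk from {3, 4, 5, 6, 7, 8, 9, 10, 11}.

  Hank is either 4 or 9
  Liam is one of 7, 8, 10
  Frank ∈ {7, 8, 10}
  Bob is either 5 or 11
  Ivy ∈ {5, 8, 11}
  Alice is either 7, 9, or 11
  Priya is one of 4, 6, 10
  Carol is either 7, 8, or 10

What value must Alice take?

The 8 variables draw from only 8 values {4, 5, 6, 7, 8, 9, 10, 11}, so each is used; only Priya can be 6, hence Priya = 6.
The 7 still-open variables draw from only 7 values {4, 5, 7, 8, 9, 10, 11}, so each is used; only Hank can be 4, hence Hank = 4.
The 6 still-open variables together cover exactly {5, 7, 8, 9, 10, 11} — 6 values for 6 variables — and 9 appears only in Alice's list, so Alice = 9.

9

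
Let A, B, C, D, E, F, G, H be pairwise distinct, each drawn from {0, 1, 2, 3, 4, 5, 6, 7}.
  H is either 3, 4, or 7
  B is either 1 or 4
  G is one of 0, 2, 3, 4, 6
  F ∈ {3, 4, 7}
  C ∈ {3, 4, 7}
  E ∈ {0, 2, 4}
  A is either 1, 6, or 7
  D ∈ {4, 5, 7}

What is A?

Among the 8 variables, 5 fits only D (and all 8 values in {0, 1, 2, 3, 4, 5, 6, 7} must be used), so D = 5.
C, F, H between them cover only {3, 4, 7} — a naked triple. Remove those values from A, B, E, G.
That leaves B = 1. So A can't be 1.
So A = 6.

6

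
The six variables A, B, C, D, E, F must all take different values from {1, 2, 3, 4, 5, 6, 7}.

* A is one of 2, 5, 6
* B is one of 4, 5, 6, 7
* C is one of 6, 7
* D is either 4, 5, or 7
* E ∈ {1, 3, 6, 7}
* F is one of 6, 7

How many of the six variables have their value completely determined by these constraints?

C and F share exactly the 2 values {6, 7}; by pigeonhole those values go to them, so strike 6, 7 from A, B, D, E.
B and D share exactly the 2 values {4, 5}; by pigeonhole those values go to them, so strike 4, 5 from A.
A has just one choice, so A = 2.
Determined: A=2. The other variables each still have more than one consistent value. That makes 1.

1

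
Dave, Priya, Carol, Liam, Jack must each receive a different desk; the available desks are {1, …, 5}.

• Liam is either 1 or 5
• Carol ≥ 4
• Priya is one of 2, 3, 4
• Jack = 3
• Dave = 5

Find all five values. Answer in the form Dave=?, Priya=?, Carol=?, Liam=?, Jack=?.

Dave has just one choice, so Dave = 5. So Carol, Liam can't be 5.
Carol's domain is down to {4}, so Carol = 4. Remove 4 from Priya.
Liam has just one choice, so Liam = 1.
Jack must be 3 (only option left). Eliminate 3 elsewhere: Priya.
That leaves Priya = 2.

Dave=5, Priya=2, Carol=4, Liam=1, Jack=3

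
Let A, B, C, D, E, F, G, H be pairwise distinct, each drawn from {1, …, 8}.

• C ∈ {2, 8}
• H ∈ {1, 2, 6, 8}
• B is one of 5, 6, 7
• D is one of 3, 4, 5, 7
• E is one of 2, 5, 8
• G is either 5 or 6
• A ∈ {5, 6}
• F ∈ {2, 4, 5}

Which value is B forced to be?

7

Among the 8 variables, 1 fits only H (and all 8 values in {1, 2, 3, 4, 5, 6, 7, 8} must be used), so H = 1.
The 7 still-open variables draw from only 7 values {2, 3, 4, 5, 6, 7, 8}, so each is used; only D can be 3, hence D = 3.
The 6 still-open variables together cover exactly {2, 4, 5, 6, 7, 8} — 6 values for 6 variables — and 4 appears only in F's list, so F = 4.
The 5 still-open variables draw from only 5 values {2, 5, 6, 7, 8}, so each is used; only B can be 7, hence B = 7.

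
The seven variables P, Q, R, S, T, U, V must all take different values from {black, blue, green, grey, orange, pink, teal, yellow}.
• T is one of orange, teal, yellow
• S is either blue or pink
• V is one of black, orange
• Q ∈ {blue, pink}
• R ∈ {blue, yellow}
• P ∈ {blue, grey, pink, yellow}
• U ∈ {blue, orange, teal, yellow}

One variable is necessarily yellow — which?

R

The 7 variables draw from only 7 values {black, blue, grey, orange, pink, teal, yellow}, so each is used; only V can be black, hence V = black.
Among the 6 still-open variables, grey fits only P (and all 6 values in {blue, grey, orange, pink, teal, yellow} must be used), so P = grey.
The 2 variables Q and S are confined to {blue, pink}, which locks those values in; drop them from R, U.
So yellow goes to R.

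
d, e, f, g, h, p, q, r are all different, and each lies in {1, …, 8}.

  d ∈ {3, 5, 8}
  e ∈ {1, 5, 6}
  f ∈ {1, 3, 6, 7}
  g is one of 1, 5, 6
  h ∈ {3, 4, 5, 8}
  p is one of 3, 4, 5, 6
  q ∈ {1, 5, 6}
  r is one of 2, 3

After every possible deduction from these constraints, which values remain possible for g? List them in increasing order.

1, 5, 6

The 8 variables draw from only 8 values {1, 2, 3, 4, 5, 6, 7, 8}, so each is used; only r can be 2, hence r = 2.
The 7 still-open variables draw from only 7 values {1, 3, 4, 5, 6, 7, 8}, so each is used; only f can be 7, hence f = 7.
e, g, q share exactly the 3 values {1, 5, 6}; by pigeonhole those values go to them, so strike 1, 5, 6 from d, h, p.
No further eliminations apply; g can still be any of 1, 5, 6.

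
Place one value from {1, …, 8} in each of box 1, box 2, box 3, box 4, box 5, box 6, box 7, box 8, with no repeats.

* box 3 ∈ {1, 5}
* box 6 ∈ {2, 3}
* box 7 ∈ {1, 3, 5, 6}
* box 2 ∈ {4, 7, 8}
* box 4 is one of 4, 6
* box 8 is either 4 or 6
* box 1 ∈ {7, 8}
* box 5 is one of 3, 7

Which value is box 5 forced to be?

3

The 8 variables draw from only 8 values {1, 2, 3, 4, 5, 6, 7, 8}, so each is used; only box 6 can be 2, hence box 6 = 2.
The 2 variables box 4 and box 8 are confined to {4, 6}, which locks those values in; drop them from box 2, box 7.
The 2 variables box 1 and box 2 are confined to {7, 8}, which locks those values in; drop them from box 5.
So box 5 = 3.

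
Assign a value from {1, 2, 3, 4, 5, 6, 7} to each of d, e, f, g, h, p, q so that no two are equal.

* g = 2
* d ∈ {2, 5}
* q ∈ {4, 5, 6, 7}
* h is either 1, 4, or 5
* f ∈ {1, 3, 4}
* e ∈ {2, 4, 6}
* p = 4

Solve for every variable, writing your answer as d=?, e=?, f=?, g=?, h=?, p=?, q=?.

d=5, e=6, f=3, g=2, h=1, p=4, q=7

g must be 2 (only option left). Strike 2 from d, e.
That leaves p = 4. So e, f, h, q can't be 4.
d's domain is down to {5}, so d = 5. So h, q can't be 5.
e must be 6 (only option left). So q can't be 6.
h has just one choice, so h = 1. Remove 1 from f.
That leaves q = 7.
f's domain is down to {3}, so f = 3.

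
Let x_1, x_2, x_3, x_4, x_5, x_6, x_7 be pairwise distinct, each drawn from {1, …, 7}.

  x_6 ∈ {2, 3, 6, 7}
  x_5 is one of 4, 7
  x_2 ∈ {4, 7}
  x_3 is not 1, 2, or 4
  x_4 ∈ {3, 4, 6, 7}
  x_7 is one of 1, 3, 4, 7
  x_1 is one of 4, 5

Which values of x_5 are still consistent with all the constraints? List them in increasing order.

The 7 variables draw from only 7 values {1, 2, 3, 4, 5, 6, 7}, so each is used; only x_7 can be 1, hence x_7 = 1.
The 6 still-open variables draw from only 6 values {2, 3, 4, 5, 6, 7}, so each is used; only x_6 can be 2, hence x_6 = 2.
x_2 and x_5 between them cover only {4, 7} — a naked pair. Remove those values from x_1, x_3, x_4.
x_1 must be 5 (only option left). Remove 5 from x_3.
No further eliminations apply; x_5 can still be any of 4, 7.

4, 7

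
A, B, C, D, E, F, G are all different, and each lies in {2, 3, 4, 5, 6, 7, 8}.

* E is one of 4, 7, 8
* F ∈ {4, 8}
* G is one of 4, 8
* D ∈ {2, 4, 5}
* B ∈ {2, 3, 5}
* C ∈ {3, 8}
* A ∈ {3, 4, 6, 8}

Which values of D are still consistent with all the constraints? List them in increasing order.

The 7 variables together cover exactly {2, 3, 4, 5, 6, 7, 8} — 7 values for 7 variables — and 6 appears only in A's list, so A = 6.
The 6 still-open variables together cover exactly {2, 3, 4, 5, 7, 8} — 6 values for 6 variables — and 7 appears only in E's list, so E = 7.
F and G between them cover only {4, 8} — a naked pair. Remove those values from C, D.
C has just one choice, so C = 3. Strike 3 from B.
No further eliminations apply; D can still be any of 2, 5.

2, 5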